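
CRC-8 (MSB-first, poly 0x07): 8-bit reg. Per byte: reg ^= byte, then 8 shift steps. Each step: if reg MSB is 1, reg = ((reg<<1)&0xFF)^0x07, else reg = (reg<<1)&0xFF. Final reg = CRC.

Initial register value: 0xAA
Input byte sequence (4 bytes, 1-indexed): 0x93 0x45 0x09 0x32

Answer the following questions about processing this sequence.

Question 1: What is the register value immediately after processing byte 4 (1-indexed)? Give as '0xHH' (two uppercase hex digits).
Answer: 0x6A

Derivation:
After byte 1 (0x93): reg=0xAF
After byte 2 (0x45): reg=0x98
After byte 3 (0x09): reg=0xFE
After byte 4 (0x32): reg=0x6A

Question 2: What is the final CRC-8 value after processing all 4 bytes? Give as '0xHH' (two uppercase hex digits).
After byte 1 (0x93): reg=0xAF
After byte 2 (0x45): reg=0x98
After byte 3 (0x09): reg=0xFE
After byte 4 (0x32): reg=0x6A

Answer: 0x6A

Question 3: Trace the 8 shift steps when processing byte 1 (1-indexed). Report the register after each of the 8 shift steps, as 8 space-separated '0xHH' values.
Answer: 0x72 0xE4 0xCF 0x99 0x35 0x6A 0xD4 0xAF

Derivation:
Register before byte 1: 0xAA
After XOR with byte 0x93: 0x39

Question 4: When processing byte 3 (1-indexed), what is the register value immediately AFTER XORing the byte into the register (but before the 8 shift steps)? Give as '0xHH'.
Register before byte 3: 0x98
Byte 3: 0x09
0x98 XOR 0x09 = 0x91

Answer: 0x91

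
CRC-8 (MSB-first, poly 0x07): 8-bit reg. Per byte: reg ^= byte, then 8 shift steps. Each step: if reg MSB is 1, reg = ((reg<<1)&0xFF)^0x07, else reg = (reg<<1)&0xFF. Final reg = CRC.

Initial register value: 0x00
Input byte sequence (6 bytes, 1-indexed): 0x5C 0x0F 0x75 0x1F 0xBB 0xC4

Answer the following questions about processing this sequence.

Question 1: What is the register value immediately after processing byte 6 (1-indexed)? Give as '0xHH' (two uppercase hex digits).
Answer: 0x20

Derivation:
After byte 1 (0x5C): reg=0x93
After byte 2 (0x0F): reg=0xDD
After byte 3 (0x75): reg=0x51
After byte 4 (0x1F): reg=0xED
After byte 5 (0xBB): reg=0xA5
After byte 6 (0xC4): reg=0x20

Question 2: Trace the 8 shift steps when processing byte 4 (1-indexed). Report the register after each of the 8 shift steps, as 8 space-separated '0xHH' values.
Answer: 0x9C 0x3F 0x7E 0xFC 0xFF 0xF9 0xF5 0xED

Derivation:
After byte 1 (0x5C): reg=0x93
After byte 2 (0x0F): reg=0xDD
After byte 3 (0x75): reg=0x51
Register before byte 4: 0x51
After XOR with byte 0x1F: 0x4E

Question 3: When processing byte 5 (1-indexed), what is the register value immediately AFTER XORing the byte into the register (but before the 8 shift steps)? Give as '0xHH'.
Register before byte 5: 0xED
Byte 5: 0xBB
0xED XOR 0xBB = 0x56

Answer: 0x56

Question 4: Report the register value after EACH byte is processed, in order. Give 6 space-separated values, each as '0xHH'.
0x93 0xDD 0x51 0xED 0xA5 0x20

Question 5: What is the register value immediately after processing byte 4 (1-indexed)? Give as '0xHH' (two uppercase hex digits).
Answer: 0xED

Derivation:
After byte 1 (0x5C): reg=0x93
After byte 2 (0x0F): reg=0xDD
After byte 3 (0x75): reg=0x51
After byte 4 (0x1F): reg=0xED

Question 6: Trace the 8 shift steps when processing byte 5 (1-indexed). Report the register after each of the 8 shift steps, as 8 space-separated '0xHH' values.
After byte 1 (0x5C): reg=0x93
After byte 2 (0x0F): reg=0xDD
After byte 3 (0x75): reg=0x51
After byte 4 (0x1F): reg=0xED
Register before byte 5: 0xED
After XOR with byte 0xBB: 0x56

Answer: 0xAC 0x5F 0xBE 0x7B 0xF6 0xEB 0xD1 0xA5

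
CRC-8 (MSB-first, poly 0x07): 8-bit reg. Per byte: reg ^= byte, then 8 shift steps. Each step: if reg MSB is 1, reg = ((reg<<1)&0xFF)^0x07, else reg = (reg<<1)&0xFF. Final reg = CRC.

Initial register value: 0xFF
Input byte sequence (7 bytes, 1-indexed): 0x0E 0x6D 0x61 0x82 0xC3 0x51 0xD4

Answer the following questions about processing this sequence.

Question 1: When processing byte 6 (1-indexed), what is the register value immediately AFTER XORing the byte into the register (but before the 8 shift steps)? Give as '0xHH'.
Register before byte 6: 0xB5
Byte 6: 0x51
0xB5 XOR 0x51 = 0xE4

Answer: 0xE4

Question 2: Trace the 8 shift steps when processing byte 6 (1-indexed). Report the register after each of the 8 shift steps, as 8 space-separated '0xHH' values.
Answer: 0xCF 0x99 0x35 0x6A 0xD4 0xAF 0x59 0xB2

Derivation:
After byte 1 (0x0E): reg=0xD9
After byte 2 (0x6D): reg=0x05
After byte 3 (0x61): reg=0x3B
After byte 4 (0x82): reg=0x26
After byte 5 (0xC3): reg=0xB5
Register before byte 6: 0xB5
After XOR with byte 0x51: 0xE4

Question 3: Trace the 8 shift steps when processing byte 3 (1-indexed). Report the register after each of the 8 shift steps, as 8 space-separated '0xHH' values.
After byte 1 (0x0E): reg=0xD9
After byte 2 (0x6D): reg=0x05
Register before byte 3: 0x05
After XOR with byte 0x61: 0x64

Answer: 0xC8 0x97 0x29 0x52 0xA4 0x4F 0x9E 0x3B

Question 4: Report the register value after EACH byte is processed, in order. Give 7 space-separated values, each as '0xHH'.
0xD9 0x05 0x3B 0x26 0xB5 0xB2 0x35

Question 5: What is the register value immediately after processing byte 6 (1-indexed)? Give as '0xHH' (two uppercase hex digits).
Answer: 0xB2

Derivation:
After byte 1 (0x0E): reg=0xD9
After byte 2 (0x6D): reg=0x05
After byte 3 (0x61): reg=0x3B
After byte 4 (0x82): reg=0x26
After byte 5 (0xC3): reg=0xB5
After byte 6 (0x51): reg=0xB2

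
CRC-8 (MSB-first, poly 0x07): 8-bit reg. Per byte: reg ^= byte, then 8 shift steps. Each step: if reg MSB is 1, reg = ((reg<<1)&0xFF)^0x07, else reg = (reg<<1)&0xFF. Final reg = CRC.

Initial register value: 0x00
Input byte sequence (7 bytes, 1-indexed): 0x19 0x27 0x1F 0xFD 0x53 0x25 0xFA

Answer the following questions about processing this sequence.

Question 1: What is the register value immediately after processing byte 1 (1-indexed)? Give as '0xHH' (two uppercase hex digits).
Answer: 0x4F

Derivation:
After byte 1 (0x19): reg=0x4F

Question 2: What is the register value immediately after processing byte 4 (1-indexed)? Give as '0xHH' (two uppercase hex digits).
After byte 1 (0x19): reg=0x4F
After byte 2 (0x27): reg=0x1F
After byte 3 (0x1F): reg=0x00
After byte 4 (0xFD): reg=0xFD

Answer: 0xFD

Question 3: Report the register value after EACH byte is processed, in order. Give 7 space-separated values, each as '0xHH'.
0x4F 0x1F 0x00 0xFD 0x43 0x35 0x63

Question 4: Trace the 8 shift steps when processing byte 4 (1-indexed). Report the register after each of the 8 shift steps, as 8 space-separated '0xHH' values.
After byte 1 (0x19): reg=0x4F
After byte 2 (0x27): reg=0x1F
After byte 3 (0x1F): reg=0x00
Register before byte 4: 0x00
After XOR with byte 0xFD: 0xFD

Answer: 0xFD 0xFD 0xFD 0xFD 0xFD 0xFD 0xFD 0xFD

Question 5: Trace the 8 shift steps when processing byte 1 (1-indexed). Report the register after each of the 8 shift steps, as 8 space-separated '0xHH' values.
Register before byte 1: 0x00
After XOR with byte 0x19: 0x19

Answer: 0x32 0x64 0xC8 0x97 0x29 0x52 0xA4 0x4F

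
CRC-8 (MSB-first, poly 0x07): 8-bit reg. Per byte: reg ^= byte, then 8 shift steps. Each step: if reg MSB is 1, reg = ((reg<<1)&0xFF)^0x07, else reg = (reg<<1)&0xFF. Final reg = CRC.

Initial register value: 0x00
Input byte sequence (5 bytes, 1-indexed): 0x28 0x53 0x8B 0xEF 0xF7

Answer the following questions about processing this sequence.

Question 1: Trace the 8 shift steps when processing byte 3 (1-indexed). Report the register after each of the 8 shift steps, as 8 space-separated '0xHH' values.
After byte 1 (0x28): reg=0xD8
After byte 2 (0x53): reg=0xB8
Register before byte 3: 0xB8
After XOR with byte 0x8B: 0x33

Answer: 0x66 0xCC 0x9F 0x39 0x72 0xE4 0xCF 0x99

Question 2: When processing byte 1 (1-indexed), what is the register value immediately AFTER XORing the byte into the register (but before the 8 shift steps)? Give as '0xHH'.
Answer: 0x28

Derivation:
Register before byte 1: 0x00
Byte 1: 0x28
0x00 XOR 0x28 = 0x28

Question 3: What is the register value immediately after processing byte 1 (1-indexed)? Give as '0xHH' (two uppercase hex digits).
After byte 1 (0x28): reg=0xD8

Answer: 0xD8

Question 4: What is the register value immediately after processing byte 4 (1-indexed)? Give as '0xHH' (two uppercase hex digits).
Answer: 0x45

Derivation:
After byte 1 (0x28): reg=0xD8
After byte 2 (0x53): reg=0xB8
After byte 3 (0x8B): reg=0x99
After byte 4 (0xEF): reg=0x45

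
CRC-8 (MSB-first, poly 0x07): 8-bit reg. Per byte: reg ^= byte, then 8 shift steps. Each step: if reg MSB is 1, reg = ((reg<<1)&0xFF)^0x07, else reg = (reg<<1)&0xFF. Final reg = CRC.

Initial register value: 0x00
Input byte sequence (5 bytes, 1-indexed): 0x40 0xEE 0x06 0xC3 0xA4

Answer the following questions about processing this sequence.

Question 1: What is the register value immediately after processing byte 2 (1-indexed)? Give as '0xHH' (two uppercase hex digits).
Answer: 0xDF

Derivation:
After byte 1 (0x40): reg=0xC7
After byte 2 (0xEE): reg=0xDF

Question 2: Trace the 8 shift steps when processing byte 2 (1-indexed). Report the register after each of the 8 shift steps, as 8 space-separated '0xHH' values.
After byte 1 (0x40): reg=0xC7
Register before byte 2: 0xC7
After XOR with byte 0xEE: 0x29

Answer: 0x52 0xA4 0x4F 0x9E 0x3B 0x76 0xEC 0xDF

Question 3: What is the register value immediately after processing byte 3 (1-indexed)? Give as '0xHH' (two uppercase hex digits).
Answer: 0x01

Derivation:
After byte 1 (0x40): reg=0xC7
After byte 2 (0xEE): reg=0xDF
After byte 3 (0x06): reg=0x01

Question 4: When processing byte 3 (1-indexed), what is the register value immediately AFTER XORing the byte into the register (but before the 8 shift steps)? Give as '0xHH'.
Answer: 0xD9

Derivation:
Register before byte 3: 0xDF
Byte 3: 0x06
0xDF XOR 0x06 = 0xD9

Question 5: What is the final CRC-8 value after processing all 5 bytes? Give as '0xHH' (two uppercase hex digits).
After byte 1 (0x40): reg=0xC7
After byte 2 (0xEE): reg=0xDF
After byte 3 (0x06): reg=0x01
After byte 4 (0xC3): reg=0x40
After byte 5 (0xA4): reg=0xB2

Answer: 0xB2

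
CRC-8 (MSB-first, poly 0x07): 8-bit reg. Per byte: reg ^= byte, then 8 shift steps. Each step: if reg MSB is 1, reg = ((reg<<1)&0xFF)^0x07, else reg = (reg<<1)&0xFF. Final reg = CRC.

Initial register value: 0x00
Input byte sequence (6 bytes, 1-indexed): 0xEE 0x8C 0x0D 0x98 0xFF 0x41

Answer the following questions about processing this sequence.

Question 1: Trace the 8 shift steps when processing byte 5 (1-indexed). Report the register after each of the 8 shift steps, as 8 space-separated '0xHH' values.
After byte 1 (0xEE): reg=0x84
After byte 2 (0x8C): reg=0x38
After byte 3 (0x0D): reg=0x8B
After byte 4 (0x98): reg=0x79
Register before byte 5: 0x79
After XOR with byte 0xFF: 0x86

Answer: 0x0B 0x16 0x2C 0x58 0xB0 0x67 0xCE 0x9B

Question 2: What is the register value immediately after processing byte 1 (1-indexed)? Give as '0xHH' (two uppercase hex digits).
After byte 1 (0xEE): reg=0x84

Answer: 0x84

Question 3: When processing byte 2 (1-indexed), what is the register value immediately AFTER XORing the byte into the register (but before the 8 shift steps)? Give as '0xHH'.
Answer: 0x08

Derivation:
Register before byte 2: 0x84
Byte 2: 0x8C
0x84 XOR 0x8C = 0x08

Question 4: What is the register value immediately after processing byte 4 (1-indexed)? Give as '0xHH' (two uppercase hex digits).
Answer: 0x79

Derivation:
After byte 1 (0xEE): reg=0x84
After byte 2 (0x8C): reg=0x38
After byte 3 (0x0D): reg=0x8B
After byte 4 (0x98): reg=0x79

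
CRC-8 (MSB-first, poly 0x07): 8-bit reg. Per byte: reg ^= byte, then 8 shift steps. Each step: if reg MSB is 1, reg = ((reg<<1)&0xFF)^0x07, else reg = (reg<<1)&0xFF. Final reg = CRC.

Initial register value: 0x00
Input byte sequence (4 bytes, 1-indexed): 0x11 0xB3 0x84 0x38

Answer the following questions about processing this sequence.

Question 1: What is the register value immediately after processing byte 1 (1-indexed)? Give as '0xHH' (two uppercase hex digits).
Answer: 0x77

Derivation:
After byte 1 (0x11): reg=0x77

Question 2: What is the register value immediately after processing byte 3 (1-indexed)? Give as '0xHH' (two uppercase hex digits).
After byte 1 (0x11): reg=0x77
After byte 2 (0xB3): reg=0x52
After byte 3 (0x84): reg=0x2C

Answer: 0x2C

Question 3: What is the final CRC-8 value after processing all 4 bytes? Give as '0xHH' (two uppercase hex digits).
After byte 1 (0x11): reg=0x77
After byte 2 (0xB3): reg=0x52
After byte 3 (0x84): reg=0x2C
After byte 4 (0x38): reg=0x6C

Answer: 0x6C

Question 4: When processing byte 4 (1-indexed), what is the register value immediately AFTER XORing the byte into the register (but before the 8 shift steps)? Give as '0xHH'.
Answer: 0x14

Derivation:
Register before byte 4: 0x2C
Byte 4: 0x38
0x2C XOR 0x38 = 0x14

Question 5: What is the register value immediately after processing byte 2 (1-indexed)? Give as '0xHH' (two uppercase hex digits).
Answer: 0x52

Derivation:
After byte 1 (0x11): reg=0x77
After byte 2 (0xB3): reg=0x52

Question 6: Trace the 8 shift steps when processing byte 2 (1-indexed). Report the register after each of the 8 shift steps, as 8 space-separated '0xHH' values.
After byte 1 (0x11): reg=0x77
Register before byte 2: 0x77
After XOR with byte 0xB3: 0xC4

Answer: 0x8F 0x19 0x32 0x64 0xC8 0x97 0x29 0x52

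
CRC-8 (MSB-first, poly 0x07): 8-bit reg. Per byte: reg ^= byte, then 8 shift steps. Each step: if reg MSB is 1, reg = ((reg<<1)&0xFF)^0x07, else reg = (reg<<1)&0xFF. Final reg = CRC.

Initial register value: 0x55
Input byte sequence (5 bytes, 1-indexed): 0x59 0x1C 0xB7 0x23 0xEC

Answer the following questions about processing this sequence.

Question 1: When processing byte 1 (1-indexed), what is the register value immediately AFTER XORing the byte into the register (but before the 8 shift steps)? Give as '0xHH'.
Answer: 0x0C

Derivation:
Register before byte 1: 0x55
Byte 1: 0x59
0x55 XOR 0x59 = 0x0C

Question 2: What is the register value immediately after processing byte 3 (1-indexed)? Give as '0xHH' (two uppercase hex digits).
Answer: 0x5D

Derivation:
After byte 1 (0x59): reg=0x24
After byte 2 (0x1C): reg=0xA8
After byte 3 (0xB7): reg=0x5D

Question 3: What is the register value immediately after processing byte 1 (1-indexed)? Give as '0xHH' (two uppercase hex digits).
Answer: 0x24

Derivation:
After byte 1 (0x59): reg=0x24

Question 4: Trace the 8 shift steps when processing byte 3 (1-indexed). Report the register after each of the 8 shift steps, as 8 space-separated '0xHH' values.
Answer: 0x3E 0x7C 0xF8 0xF7 0xE9 0xD5 0xAD 0x5D

Derivation:
After byte 1 (0x59): reg=0x24
After byte 2 (0x1C): reg=0xA8
Register before byte 3: 0xA8
After XOR with byte 0xB7: 0x1F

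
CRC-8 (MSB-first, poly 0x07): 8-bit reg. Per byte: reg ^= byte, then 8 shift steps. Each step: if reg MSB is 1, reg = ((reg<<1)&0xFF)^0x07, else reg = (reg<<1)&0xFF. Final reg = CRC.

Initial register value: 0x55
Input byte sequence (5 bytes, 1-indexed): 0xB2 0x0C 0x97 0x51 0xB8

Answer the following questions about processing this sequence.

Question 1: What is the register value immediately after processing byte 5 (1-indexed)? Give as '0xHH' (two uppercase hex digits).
Answer: 0x7D

Derivation:
After byte 1 (0xB2): reg=0xBB
After byte 2 (0x0C): reg=0x0C
After byte 3 (0x97): reg=0xC8
After byte 4 (0x51): reg=0xC6
After byte 5 (0xB8): reg=0x7D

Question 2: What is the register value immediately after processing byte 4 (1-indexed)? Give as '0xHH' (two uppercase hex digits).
Answer: 0xC6

Derivation:
After byte 1 (0xB2): reg=0xBB
After byte 2 (0x0C): reg=0x0C
After byte 3 (0x97): reg=0xC8
After byte 4 (0x51): reg=0xC6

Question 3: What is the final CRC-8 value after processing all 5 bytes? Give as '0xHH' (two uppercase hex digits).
After byte 1 (0xB2): reg=0xBB
After byte 2 (0x0C): reg=0x0C
After byte 3 (0x97): reg=0xC8
After byte 4 (0x51): reg=0xC6
After byte 5 (0xB8): reg=0x7D

Answer: 0x7D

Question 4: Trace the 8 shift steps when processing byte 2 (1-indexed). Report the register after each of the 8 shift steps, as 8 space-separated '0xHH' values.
After byte 1 (0xB2): reg=0xBB
Register before byte 2: 0xBB
After XOR with byte 0x0C: 0xB7

Answer: 0x69 0xD2 0xA3 0x41 0x82 0x03 0x06 0x0C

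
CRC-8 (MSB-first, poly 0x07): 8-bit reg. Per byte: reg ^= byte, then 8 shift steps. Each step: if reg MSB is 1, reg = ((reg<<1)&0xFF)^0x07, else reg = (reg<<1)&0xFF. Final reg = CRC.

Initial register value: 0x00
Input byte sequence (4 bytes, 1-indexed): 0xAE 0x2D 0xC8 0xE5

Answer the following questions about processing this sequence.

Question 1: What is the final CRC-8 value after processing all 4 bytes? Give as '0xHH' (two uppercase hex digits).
After byte 1 (0xAE): reg=0x43
After byte 2 (0x2D): reg=0x0D
After byte 3 (0xC8): reg=0x55
After byte 4 (0xE5): reg=0x19

Answer: 0x19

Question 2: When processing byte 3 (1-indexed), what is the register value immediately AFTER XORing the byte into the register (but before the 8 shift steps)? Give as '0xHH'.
Register before byte 3: 0x0D
Byte 3: 0xC8
0x0D XOR 0xC8 = 0xC5

Answer: 0xC5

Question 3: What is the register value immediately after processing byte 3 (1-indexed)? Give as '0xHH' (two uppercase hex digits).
Answer: 0x55

Derivation:
After byte 1 (0xAE): reg=0x43
After byte 2 (0x2D): reg=0x0D
After byte 3 (0xC8): reg=0x55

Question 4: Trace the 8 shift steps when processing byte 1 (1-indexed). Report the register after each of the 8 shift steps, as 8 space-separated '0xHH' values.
Answer: 0x5B 0xB6 0x6B 0xD6 0xAB 0x51 0xA2 0x43

Derivation:
Register before byte 1: 0x00
After XOR with byte 0xAE: 0xAE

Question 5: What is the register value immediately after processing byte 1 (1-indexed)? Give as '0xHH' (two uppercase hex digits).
After byte 1 (0xAE): reg=0x43

Answer: 0x43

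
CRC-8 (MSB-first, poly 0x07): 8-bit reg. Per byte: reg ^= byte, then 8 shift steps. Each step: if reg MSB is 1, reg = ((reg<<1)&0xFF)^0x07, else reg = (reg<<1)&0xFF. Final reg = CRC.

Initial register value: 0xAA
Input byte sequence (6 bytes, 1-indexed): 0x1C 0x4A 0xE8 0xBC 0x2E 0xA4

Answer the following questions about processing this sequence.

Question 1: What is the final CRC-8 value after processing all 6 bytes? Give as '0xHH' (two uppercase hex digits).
After byte 1 (0x1C): reg=0x0B
After byte 2 (0x4A): reg=0xC0
After byte 3 (0xE8): reg=0xD8
After byte 4 (0xBC): reg=0x3B
After byte 5 (0x2E): reg=0x6B
After byte 6 (0xA4): reg=0x63

Answer: 0x63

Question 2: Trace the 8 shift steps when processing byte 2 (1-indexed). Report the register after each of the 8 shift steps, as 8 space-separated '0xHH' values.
After byte 1 (0x1C): reg=0x0B
Register before byte 2: 0x0B
After XOR with byte 0x4A: 0x41

Answer: 0x82 0x03 0x06 0x0C 0x18 0x30 0x60 0xC0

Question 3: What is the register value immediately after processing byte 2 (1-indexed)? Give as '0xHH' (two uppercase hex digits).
Answer: 0xC0

Derivation:
After byte 1 (0x1C): reg=0x0B
After byte 2 (0x4A): reg=0xC0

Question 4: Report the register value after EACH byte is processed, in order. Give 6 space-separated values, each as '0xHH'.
0x0B 0xC0 0xD8 0x3B 0x6B 0x63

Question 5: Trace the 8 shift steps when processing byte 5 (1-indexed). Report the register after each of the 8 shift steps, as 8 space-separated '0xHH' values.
After byte 1 (0x1C): reg=0x0B
After byte 2 (0x4A): reg=0xC0
After byte 3 (0xE8): reg=0xD8
After byte 4 (0xBC): reg=0x3B
Register before byte 5: 0x3B
After XOR with byte 0x2E: 0x15

Answer: 0x2A 0x54 0xA8 0x57 0xAE 0x5B 0xB6 0x6B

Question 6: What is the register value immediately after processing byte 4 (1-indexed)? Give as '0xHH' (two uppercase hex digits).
Answer: 0x3B

Derivation:
After byte 1 (0x1C): reg=0x0B
After byte 2 (0x4A): reg=0xC0
After byte 3 (0xE8): reg=0xD8
After byte 4 (0xBC): reg=0x3B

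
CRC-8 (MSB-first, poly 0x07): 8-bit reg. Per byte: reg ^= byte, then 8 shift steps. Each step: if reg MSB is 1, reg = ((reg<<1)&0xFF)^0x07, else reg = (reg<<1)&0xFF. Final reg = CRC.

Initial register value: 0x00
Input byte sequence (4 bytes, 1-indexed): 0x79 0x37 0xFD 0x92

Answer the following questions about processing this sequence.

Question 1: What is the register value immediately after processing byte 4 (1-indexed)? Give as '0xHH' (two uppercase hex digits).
Answer: 0x69

Derivation:
After byte 1 (0x79): reg=0x68
After byte 2 (0x37): reg=0x9A
After byte 3 (0xFD): reg=0x32
After byte 4 (0x92): reg=0x69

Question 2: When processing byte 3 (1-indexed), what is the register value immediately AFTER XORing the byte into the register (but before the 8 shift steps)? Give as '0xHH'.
Register before byte 3: 0x9A
Byte 3: 0xFD
0x9A XOR 0xFD = 0x67

Answer: 0x67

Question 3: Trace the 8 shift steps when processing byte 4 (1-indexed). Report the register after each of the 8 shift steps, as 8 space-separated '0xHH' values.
After byte 1 (0x79): reg=0x68
After byte 2 (0x37): reg=0x9A
After byte 3 (0xFD): reg=0x32
Register before byte 4: 0x32
After XOR with byte 0x92: 0xA0

Answer: 0x47 0x8E 0x1B 0x36 0x6C 0xD8 0xB7 0x69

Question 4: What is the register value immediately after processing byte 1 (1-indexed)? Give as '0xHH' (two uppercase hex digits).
After byte 1 (0x79): reg=0x68

Answer: 0x68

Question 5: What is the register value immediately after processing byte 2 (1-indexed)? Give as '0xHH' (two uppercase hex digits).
Answer: 0x9A

Derivation:
After byte 1 (0x79): reg=0x68
After byte 2 (0x37): reg=0x9A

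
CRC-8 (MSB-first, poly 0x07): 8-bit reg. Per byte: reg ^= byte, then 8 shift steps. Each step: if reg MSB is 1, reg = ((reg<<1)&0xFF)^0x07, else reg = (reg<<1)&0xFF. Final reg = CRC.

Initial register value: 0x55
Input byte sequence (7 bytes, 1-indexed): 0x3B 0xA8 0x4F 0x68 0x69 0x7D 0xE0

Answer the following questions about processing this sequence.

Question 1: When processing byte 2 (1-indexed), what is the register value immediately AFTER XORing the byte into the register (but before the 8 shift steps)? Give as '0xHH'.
Answer: 0xA5

Derivation:
Register before byte 2: 0x0D
Byte 2: 0xA8
0x0D XOR 0xA8 = 0xA5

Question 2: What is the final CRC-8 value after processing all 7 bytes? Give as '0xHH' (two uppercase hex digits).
After byte 1 (0x3B): reg=0x0D
After byte 2 (0xA8): reg=0x72
After byte 3 (0x4F): reg=0xB3
After byte 4 (0x68): reg=0x0F
After byte 5 (0x69): reg=0x35
After byte 6 (0x7D): reg=0xFF
After byte 7 (0xE0): reg=0x5D

Answer: 0x5D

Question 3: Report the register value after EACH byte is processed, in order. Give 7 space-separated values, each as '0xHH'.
0x0D 0x72 0xB3 0x0F 0x35 0xFF 0x5D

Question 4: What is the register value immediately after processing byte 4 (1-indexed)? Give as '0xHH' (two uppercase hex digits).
After byte 1 (0x3B): reg=0x0D
After byte 2 (0xA8): reg=0x72
After byte 3 (0x4F): reg=0xB3
After byte 4 (0x68): reg=0x0F

Answer: 0x0F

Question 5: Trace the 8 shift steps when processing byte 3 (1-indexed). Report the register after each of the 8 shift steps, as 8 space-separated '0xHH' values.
After byte 1 (0x3B): reg=0x0D
After byte 2 (0xA8): reg=0x72
Register before byte 3: 0x72
After XOR with byte 0x4F: 0x3D

Answer: 0x7A 0xF4 0xEF 0xD9 0xB5 0x6D 0xDA 0xB3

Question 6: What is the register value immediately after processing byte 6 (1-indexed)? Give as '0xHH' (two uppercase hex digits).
Answer: 0xFF

Derivation:
After byte 1 (0x3B): reg=0x0D
After byte 2 (0xA8): reg=0x72
After byte 3 (0x4F): reg=0xB3
After byte 4 (0x68): reg=0x0F
After byte 5 (0x69): reg=0x35
After byte 6 (0x7D): reg=0xFF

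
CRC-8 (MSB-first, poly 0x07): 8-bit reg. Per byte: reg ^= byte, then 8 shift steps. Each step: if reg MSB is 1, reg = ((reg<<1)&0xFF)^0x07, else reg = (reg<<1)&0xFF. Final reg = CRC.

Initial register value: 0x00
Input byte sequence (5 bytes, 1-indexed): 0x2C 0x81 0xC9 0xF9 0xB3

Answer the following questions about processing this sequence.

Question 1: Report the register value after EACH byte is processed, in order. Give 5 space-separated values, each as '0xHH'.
0xC4 0xDC 0x6B 0xF7 0xDB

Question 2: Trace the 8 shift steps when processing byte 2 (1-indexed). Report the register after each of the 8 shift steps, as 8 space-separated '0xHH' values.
Answer: 0x8A 0x13 0x26 0x4C 0x98 0x37 0x6E 0xDC

Derivation:
After byte 1 (0x2C): reg=0xC4
Register before byte 2: 0xC4
After XOR with byte 0x81: 0x45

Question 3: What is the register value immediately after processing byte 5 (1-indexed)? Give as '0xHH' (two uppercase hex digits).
Answer: 0xDB

Derivation:
After byte 1 (0x2C): reg=0xC4
After byte 2 (0x81): reg=0xDC
After byte 3 (0xC9): reg=0x6B
After byte 4 (0xF9): reg=0xF7
After byte 5 (0xB3): reg=0xDB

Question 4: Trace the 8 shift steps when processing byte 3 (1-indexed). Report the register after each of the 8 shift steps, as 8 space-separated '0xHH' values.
After byte 1 (0x2C): reg=0xC4
After byte 2 (0x81): reg=0xDC
Register before byte 3: 0xDC
After XOR with byte 0xC9: 0x15

Answer: 0x2A 0x54 0xA8 0x57 0xAE 0x5B 0xB6 0x6B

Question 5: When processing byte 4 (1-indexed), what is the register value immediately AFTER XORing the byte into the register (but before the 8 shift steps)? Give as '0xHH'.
Answer: 0x92

Derivation:
Register before byte 4: 0x6B
Byte 4: 0xF9
0x6B XOR 0xF9 = 0x92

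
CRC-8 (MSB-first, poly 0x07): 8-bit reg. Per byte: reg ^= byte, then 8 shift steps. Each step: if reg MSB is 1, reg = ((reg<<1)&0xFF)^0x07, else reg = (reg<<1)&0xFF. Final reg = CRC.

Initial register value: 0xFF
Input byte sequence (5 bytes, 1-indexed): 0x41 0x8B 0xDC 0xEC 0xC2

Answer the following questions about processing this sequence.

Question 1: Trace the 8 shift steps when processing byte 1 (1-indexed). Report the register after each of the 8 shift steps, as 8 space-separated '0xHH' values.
Register before byte 1: 0xFF
After XOR with byte 0x41: 0xBE

Answer: 0x7B 0xF6 0xEB 0xD1 0xA5 0x4D 0x9A 0x33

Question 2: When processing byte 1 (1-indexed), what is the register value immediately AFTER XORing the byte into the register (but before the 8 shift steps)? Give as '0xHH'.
Answer: 0xBE

Derivation:
Register before byte 1: 0xFF
Byte 1: 0x41
0xFF XOR 0x41 = 0xBE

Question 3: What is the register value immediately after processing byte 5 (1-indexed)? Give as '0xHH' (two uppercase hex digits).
Answer: 0x02

Derivation:
After byte 1 (0x41): reg=0x33
After byte 2 (0x8B): reg=0x21
After byte 3 (0xDC): reg=0xFD
After byte 4 (0xEC): reg=0x77
After byte 5 (0xC2): reg=0x02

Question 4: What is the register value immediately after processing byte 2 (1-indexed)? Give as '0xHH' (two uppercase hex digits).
Answer: 0x21

Derivation:
After byte 1 (0x41): reg=0x33
After byte 2 (0x8B): reg=0x21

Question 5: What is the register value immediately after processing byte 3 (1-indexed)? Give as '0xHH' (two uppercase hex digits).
Answer: 0xFD

Derivation:
After byte 1 (0x41): reg=0x33
After byte 2 (0x8B): reg=0x21
After byte 3 (0xDC): reg=0xFD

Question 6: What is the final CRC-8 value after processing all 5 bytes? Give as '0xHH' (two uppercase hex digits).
After byte 1 (0x41): reg=0x33
After byte 2 (0x8B): reg=0x21
After byte 3 (0xDC): reg=0xFD
After byte 4 (0xEC): reg=0x77
After byte 5 (0xC2): reg=0x02

Answer: 0x02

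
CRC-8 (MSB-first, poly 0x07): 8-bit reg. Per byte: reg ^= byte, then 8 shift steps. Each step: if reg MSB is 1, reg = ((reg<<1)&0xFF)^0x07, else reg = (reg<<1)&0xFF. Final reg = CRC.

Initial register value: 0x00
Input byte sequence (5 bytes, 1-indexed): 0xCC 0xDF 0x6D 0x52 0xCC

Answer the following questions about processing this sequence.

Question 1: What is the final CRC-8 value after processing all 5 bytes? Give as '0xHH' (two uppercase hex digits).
After byte 1 (0xCC): reg=0x6A
After byte 2 (0xDF): reg=0x02
After byte 3 (0x6D): reg=0x0A
After byte 4 (0x52): reg=0x8F
After byte 5 (0xCC): reg=0xCE

Answer: 0xCE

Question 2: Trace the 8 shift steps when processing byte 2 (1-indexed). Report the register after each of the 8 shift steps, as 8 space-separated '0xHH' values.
Answer: 0x6D 0xDA 0xB3 0x61 0xC2 0x83 0x01 0x02

Derivation:
After byte 1 (0xCC): reg=0x6A
Register before byte 2: 0x6A
After XOR with byte 0xDF: 0xB5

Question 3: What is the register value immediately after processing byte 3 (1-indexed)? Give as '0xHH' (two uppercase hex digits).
After byte 1 (0xCC): reg=0x6A
After byte 2 (0xDF): reg=0x02
After byte 3 (0x6D): reg=0x0A

Answer: 0x0A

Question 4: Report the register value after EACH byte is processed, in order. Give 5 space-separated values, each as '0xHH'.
0x6A 0x02 0x0A 0x8F 0xCE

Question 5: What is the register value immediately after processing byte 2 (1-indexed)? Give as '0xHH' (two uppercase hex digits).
After byte 1 (0xCC): reg=0x6A
After byte 2 (0xDF): reg=0x02

Answer: 0x02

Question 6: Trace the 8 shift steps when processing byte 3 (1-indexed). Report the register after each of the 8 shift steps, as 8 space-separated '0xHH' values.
Answer: 0xDE 0xBB 0x71 0xE2 0xC3 0x81 0x05 0x0A

Derivation:
After byte 1 (0xCC): reg=0x6A
After byte 2 (0xDF): reg=0x02
Register before byte 3: 0x02
After XOR with byte 0x6D: 0x6F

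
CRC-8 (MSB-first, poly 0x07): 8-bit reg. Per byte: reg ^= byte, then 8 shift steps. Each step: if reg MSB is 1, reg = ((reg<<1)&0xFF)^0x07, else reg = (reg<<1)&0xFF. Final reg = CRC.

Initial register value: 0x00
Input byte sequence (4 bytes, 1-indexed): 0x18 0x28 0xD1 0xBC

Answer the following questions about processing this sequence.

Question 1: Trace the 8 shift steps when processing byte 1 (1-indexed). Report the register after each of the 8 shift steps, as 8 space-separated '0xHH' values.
Register before byte 1: 0x00
After XOR with byte 0x18: 0x18

Answer: 0x30 0x60 0xC0 0x87 0x09 0x12 0x24 0x48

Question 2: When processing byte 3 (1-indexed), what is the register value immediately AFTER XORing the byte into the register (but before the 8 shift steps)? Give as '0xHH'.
Answer: 0xF6

Derivation:
Register before byte 3: 0x27
Byte 3: 0xD1
0x27 XOR 0xD1 = 0xF6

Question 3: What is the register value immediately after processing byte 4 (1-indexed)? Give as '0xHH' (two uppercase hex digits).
Answer: 0x57

Derivation:
After byte 1 (0x18): reg=0x48
After byte 2 (0x28): reg=0x27
After byte 3 (0xD1): reg=0xCC
After byte 4 (0xBC): reg=0x57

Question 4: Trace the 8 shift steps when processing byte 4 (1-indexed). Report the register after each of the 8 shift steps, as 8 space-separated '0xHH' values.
Answer: 0xE0 0xC7 0x89 0x15 0x2A 0x54 0xA8 0x57

Derivation:
After byte 1 (0x18): reg=0x48
After byte 2 (0x28): reg=0x27
After byte 3 (0xD1): reg=0xCC
Register before byte 4: 0xCC
After XOR with byte 0xBC: 0x70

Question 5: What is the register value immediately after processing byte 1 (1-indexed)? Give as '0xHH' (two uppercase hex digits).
Answer: 0x48

Derivation:
After byte 1 (0x18): reg=0x48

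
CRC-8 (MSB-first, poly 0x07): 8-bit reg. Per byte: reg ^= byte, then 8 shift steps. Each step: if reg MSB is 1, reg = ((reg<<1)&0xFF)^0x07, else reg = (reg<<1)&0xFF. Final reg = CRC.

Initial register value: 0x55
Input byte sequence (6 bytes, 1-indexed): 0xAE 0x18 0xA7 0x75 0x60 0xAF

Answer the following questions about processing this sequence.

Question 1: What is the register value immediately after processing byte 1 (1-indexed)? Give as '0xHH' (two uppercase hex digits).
After byte 1 (0xAE): reg=0xEF

Answer: 0xEF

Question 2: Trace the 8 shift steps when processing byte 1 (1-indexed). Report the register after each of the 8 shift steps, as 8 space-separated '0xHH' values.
Register before byte 1: 0x55
After XOR with byte 0xAE: 0xFB

Answer: 0xF1 0xE5 0xCD 0x9D 0x3D 0x7A 0xF4 0xEF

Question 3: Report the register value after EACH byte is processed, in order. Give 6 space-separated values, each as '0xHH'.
0xEF 0xCB 0x03 0x45 0xFB 0xAB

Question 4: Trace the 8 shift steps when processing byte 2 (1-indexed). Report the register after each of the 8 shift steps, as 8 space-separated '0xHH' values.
After byte 1 (0xAE): reg=0xEF
Register before byte 2: 0xEF
After XOR with byte 0x18: 0xF7

Answer: 0xE9 0xD5 0xAD 0x5D 0xBA 0x73 0xE6 0xCB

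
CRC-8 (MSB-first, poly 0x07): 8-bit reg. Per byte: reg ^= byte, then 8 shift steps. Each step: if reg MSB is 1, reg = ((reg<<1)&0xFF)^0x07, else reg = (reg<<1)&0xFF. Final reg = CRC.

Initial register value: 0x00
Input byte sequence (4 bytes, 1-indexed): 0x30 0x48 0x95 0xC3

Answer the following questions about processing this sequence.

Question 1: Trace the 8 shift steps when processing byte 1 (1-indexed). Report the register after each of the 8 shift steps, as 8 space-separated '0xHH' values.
Answer: 0x60 0xC0 0x87 0x09 0x12 0x24 0x48 0x90

Derivation:
Register before byte 1: 0x00
After XOR with byte 0x30: 0x30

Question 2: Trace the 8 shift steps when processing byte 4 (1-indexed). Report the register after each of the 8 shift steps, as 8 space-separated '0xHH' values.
Answer: 0x66 0xCC 0x9F 0x39 0x72 0xE4 0xCF 0x99

Derivation:
After byte 1 (0x30): reg=0x90
After byte 2 (0x48): reg=0x06
After byte 3 (0x95): reg=0xF0
Register before byte 4: 0xF0
After XOR with byte 0xC3: 0x33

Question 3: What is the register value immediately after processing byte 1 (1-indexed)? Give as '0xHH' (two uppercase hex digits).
After byte 1 (0x30): reg=0x90

Answer: 0x90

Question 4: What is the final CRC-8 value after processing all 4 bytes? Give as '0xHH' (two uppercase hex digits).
After byte 1 (0x30): reg=0x90
After byte 2 (0x48): reg=0x06
After byte 3 (0x95): reg=0xF0
After byte 4 (0xC3): reg=0x99

Answer: 0x99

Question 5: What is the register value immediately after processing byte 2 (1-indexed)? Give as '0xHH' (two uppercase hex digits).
Answer: 0x06

Derivation:
After byte 1 (0x30): reg=0x90
After byte 2 (0x48): reg=0x06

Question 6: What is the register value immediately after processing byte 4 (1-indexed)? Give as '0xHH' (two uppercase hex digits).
After byte 1 (0x30): reg=0x90
After byte 2 (0x48): reg=0x06
After byte 3 (0x95): reg=0xF0
After byte 4 (0xC3): reg=0x99

Answer: 0x99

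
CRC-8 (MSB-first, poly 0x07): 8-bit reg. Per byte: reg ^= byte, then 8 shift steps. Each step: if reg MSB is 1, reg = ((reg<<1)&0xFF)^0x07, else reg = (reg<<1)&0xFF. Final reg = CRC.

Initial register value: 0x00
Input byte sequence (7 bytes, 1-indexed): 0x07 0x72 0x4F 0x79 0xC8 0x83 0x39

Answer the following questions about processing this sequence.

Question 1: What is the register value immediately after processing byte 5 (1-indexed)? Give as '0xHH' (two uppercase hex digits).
After byte 1 (0x07): reg=0x15
After byte 2 (0x72): reg=0x32
After byte 3 (0x4F): reg=0x74
After byte 4 (0x79): reg=0x23
After byte 5 (0xC8): reg=0x9F

Answer: 0x9F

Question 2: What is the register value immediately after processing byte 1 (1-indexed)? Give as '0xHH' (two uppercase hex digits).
Answer: 0x15

Derivation:
After byte 1 (0x07): reg=0x15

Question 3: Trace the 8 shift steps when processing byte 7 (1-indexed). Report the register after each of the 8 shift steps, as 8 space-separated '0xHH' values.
Answer: 0xDA 0xB3 0x61 0xC2 0x83 0x01 0x02 0x04

Derivation:
After byte 1 (0x07): reg=0x15
After byte 2 (0x72): reg=0x32
After byte 3 (0x4F): reg=0x74
After byte 4 (0x79): reg=0x23
After byte 5 (0xC8): reg=0x9F
After byte 6 (0x83): reg=0x54
Register before byte 7: 0x54
After XOR with byte 0x39: 0x6D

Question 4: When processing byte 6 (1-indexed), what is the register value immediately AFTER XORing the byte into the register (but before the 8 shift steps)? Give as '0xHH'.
Answer: 0x1C

Derivation:
Register before byte 6: 0x9F
Byte 6: 0x83
0x9F XOR 0x83 = 0x1C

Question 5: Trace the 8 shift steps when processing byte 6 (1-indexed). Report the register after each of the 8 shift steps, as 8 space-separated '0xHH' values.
Answer: 0x38 0x70 0xE0 0xC7 0x89 0x15 0x2A 0x54

Derivation:
After byte 1 (0x07): reg=0x15
After byte 2 (0x72): reg=0x32
After byte 3 (0x4F): reg=0x74
After byte 4 (0x79): reg=0x23
After byte 5 (0xC8): reg=0x9F
Register before byte 6: 0x9F
After XOR with byte 0x83: 0x1C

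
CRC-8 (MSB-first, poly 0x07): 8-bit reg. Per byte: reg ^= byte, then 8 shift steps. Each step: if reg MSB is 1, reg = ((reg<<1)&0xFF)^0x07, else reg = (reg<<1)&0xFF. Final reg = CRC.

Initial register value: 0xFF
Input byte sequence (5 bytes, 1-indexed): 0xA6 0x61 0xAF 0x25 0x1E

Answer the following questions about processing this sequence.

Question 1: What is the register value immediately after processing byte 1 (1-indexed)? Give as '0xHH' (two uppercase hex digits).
Answer: 0x88

Derivation:
After byte 1 (0xA6): reg=0x88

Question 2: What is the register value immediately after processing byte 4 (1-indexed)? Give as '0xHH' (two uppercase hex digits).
After byte 1 (0xA6): reg=0x88
After byte 2 (0x61): reg=0x91
After byte 3 (0xAF): reg=0xBA
After byte 4 (0x25): reg=0xD4

Answer: 0xD4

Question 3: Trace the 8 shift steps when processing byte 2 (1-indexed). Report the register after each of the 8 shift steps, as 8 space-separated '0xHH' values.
After byte 1 (0xA6): reg=0x88
Register before byte 2: 0x88
After XOR with byte 0x61: 0xE9

Answer: 0xD5 0xAD 0x5D 0xBA 0x73 0xE6 0xCB 0x91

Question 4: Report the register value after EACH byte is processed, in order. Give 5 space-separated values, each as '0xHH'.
0x88 0x91 0xBA 0xD4 0x78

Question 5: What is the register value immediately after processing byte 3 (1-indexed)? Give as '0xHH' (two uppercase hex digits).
After byte 1 (0xA6): reg=0x88
After byte 2 (0x61): reg=0x91
After byte 3 (0xAF): reg=0xBA

Answer: 0xBA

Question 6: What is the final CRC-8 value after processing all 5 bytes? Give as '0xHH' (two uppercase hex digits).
Answer: 0x78

Derivation:
After byte 1 (0xA6): reg=0x88
After byte 2 (0x61): reg=0x91
After byte 3 (0xAF): reg=0xBA
After byte 4 (0x25): reg=0xD4
After byte 5 (0x1E): reg=0x78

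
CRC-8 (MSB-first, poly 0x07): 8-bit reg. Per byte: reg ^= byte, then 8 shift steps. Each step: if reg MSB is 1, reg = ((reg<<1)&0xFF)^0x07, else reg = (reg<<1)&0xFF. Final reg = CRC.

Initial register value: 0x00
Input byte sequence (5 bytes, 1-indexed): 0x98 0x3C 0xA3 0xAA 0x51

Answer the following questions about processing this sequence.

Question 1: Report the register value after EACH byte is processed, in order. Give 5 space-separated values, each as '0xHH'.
0xC1 0xFD 0x9D 0x85 0x22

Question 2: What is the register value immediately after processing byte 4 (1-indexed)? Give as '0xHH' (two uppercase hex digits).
After byte 1 (0x98): reg=0xC1
After byte 2 (0x3C): reg=0xFD
After byte 3 (0xA3): reg=0x9D
After byte 4 (0xAA): reg=0x85

Answer: 0x85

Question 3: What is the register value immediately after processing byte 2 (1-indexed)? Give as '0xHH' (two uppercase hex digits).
Answer: 0xFD

Derivation:
After byte 1 (0x98): reg=0xC1
After byte 2 (0x3C): reg=0xFD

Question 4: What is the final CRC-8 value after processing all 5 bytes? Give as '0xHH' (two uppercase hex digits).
After byte 1 (0x98): reg=0xC1
After byte 2 (0x3C): reg=0xFD
After byte 3 (0xA3): reg=0x9D
After byte 4 (0xAA): reg=0x85
After byte 5 (0x51): reg=0x22

Answer: 0x22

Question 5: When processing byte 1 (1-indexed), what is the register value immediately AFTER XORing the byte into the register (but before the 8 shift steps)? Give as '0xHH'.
Answer: 0x98

Derivation:
Register before byte 1: 0x00
Byte 1: 0x98
0x00 XOR 0x98 = 0x98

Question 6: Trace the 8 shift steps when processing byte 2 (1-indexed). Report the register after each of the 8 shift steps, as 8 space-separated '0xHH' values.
Answer: 0xFD 0xFD 0xFD 0xFD 0xFD 0xFD 0xFD 0xFD

Derivation:
After byte 1 (0x98): reg=0xC1
Register before byte 2: 0xC1
After XOR with byte 0x3C: 0xFD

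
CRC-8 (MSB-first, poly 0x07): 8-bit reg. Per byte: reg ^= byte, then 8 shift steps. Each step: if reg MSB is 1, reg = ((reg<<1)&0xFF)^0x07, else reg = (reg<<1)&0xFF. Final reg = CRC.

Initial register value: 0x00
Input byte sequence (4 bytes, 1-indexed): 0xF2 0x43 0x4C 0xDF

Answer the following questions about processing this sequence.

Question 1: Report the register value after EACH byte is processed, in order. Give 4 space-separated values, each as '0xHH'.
0xD0 0xF0 0x3D 0xA0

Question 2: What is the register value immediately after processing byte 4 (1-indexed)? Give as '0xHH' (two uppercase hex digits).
After byte 1 (0xF2): reg=0xD0
After byte 2 (0x43): reg=0xF0
After byte 3 (0x4C): reg=0x3D
After byte 4 (0xDF): reg=0xA0

Answer: 0xA0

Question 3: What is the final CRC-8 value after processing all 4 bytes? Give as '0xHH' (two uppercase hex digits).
After byte 1 (0xF2): reg=0xD0
After byte 2 (0x43): reg=0xF0
After byte 3 (0x4C): reg=0x3D
After byte 4 (0xDF): reg=0xA0

Answer: 0xA0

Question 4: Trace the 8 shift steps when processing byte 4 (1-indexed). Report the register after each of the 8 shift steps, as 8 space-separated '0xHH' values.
Answer: 0xC3 0x81 0x05 0x0A 0x14 0x28 0x50 0xA0

Derivation:
After byte 1 (0xF2): reg=0xD0
After byte 2 (0x43): reg=0xF0
After byte 3 (0x4C): reg=0x3D
Register before byte 4: 0x3D
After XOR with byte 0xDF: 0xE2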